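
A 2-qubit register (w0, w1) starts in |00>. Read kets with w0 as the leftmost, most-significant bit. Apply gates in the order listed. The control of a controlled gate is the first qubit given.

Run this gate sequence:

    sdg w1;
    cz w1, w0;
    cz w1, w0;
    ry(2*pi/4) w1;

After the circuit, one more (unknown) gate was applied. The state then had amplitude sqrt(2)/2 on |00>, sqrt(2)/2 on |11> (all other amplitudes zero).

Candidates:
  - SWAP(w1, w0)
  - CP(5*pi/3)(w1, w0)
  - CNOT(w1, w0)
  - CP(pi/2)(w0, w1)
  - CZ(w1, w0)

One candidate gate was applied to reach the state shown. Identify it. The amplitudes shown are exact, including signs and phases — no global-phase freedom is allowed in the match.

It was CNOT(w1, w0) that produced the state shown. Key observation: steps 2-3 multiply out to the identity, so the circuit reduces to the remaining gates.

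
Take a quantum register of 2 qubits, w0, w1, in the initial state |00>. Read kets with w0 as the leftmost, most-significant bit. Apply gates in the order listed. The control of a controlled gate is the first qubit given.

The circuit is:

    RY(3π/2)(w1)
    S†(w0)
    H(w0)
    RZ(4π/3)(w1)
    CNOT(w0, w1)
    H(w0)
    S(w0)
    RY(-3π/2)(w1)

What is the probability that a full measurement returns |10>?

Outcome |10> occurs with probability 1/4.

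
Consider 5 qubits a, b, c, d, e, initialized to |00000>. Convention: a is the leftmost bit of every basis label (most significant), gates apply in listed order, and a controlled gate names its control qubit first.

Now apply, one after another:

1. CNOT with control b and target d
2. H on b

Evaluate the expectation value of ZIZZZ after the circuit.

The observable ZIZZZ averages to 1.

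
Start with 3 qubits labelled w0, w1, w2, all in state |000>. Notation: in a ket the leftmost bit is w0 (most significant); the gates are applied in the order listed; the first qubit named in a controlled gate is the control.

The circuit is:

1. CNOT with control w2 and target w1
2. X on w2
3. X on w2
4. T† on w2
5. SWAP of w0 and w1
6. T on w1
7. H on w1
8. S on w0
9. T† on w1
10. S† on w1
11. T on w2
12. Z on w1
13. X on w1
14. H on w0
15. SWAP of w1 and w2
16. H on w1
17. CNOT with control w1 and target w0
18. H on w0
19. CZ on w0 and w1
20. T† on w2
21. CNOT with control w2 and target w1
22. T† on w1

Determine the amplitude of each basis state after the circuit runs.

After the circuit, the state carries amplitude exp(I*pi/4)/2 on |000>, -exp(3*I*pi/4)/2 on |001>, 1/2 on |010>, -I/2 on |011>, 0 on |100>, 0 on |101>, 0 on |110>, 0 on |111>.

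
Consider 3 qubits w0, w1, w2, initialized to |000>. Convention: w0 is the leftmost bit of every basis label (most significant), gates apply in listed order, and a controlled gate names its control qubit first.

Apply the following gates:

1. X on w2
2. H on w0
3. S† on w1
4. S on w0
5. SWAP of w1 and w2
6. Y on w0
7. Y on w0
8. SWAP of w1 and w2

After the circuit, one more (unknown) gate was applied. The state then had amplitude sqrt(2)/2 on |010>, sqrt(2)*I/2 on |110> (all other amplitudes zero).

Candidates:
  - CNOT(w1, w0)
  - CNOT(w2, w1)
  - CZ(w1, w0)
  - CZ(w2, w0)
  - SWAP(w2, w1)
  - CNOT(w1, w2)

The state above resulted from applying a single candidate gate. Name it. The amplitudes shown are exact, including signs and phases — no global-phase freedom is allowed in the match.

It was SWAP(w2, w1) that produced the state shown. Key observation: steps 5-8 multiply out to the identity, so the circuit reduces to the remaining gates.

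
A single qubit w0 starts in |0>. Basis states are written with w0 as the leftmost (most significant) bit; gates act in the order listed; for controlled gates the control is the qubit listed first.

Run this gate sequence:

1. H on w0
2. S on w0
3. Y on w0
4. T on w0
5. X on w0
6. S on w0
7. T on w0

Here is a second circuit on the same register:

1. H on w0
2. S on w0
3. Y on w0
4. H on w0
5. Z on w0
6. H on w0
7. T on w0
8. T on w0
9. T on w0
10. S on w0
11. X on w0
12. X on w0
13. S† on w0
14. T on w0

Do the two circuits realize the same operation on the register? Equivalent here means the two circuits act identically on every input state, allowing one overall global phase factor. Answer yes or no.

No, they are not equivalent — no single phase factor reconciles the two unitaries.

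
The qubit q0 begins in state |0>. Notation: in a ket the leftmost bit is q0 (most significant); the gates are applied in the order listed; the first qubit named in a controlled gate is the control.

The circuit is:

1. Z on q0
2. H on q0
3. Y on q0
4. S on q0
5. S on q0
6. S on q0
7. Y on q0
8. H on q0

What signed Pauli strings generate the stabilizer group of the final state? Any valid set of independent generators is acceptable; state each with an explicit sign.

The stabilizer group can be generated by -Y, among other valid generating sets.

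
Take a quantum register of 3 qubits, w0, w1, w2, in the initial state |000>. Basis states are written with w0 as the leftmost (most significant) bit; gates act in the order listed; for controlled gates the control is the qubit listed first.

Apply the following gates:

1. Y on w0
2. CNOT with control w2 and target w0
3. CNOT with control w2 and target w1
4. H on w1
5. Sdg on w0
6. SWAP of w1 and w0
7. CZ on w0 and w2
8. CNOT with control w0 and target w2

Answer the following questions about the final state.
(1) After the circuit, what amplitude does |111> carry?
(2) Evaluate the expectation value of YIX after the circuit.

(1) |111> carries amplitude sqrt(2)/2 in the final state.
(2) The expectation value of YIX is 0.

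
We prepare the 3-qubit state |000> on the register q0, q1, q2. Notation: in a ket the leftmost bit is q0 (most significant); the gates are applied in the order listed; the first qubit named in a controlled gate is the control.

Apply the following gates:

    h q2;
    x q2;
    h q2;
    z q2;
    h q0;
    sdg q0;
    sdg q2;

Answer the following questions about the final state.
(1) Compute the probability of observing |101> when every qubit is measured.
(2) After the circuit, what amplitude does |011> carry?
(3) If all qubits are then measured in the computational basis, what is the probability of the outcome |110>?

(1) A full measurement returns |101> with probability 0.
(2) The amplitude on |011> is 0.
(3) The probability of measuring |110> is 0.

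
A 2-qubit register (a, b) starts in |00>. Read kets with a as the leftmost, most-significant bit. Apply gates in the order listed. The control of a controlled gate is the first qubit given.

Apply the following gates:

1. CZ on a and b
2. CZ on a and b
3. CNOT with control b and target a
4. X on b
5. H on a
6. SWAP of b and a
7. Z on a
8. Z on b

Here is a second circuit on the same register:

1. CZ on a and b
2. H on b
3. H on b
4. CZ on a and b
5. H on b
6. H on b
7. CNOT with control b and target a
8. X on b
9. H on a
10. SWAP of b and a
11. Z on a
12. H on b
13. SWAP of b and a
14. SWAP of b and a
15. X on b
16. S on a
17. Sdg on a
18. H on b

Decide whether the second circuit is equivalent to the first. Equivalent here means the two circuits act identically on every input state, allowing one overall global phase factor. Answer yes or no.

Yes, they are equivalent — the unitaries differ by at most a global phase.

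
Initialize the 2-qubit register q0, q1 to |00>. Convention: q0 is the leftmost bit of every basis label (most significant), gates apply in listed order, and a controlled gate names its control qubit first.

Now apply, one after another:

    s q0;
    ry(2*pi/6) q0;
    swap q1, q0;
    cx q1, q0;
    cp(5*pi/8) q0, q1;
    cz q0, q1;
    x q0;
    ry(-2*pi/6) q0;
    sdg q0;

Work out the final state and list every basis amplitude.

After the circuit, the state carries amplitude sqrt(3)/4 on |00>, -sqrt(3)*exp(5*I*pi/8)/4 on |01>, -3*I/4 on |10>, exp(I*pi/8)/4 on |11>.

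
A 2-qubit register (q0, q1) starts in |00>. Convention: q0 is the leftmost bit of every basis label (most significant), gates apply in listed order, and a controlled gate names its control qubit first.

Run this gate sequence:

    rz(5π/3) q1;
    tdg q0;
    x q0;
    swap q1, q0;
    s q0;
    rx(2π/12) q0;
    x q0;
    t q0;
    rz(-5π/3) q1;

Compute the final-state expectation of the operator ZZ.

In the final state, ZZ has expectation sqrt(3)/2.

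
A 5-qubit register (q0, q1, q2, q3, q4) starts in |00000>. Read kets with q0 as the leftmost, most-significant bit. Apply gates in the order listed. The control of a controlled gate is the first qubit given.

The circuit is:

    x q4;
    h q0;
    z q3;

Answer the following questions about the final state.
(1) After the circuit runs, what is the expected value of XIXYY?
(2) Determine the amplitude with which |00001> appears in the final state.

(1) In the final state, XIXYY has expectation 0.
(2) The final state's coefficient on |00001> equals sqrt(2)/2.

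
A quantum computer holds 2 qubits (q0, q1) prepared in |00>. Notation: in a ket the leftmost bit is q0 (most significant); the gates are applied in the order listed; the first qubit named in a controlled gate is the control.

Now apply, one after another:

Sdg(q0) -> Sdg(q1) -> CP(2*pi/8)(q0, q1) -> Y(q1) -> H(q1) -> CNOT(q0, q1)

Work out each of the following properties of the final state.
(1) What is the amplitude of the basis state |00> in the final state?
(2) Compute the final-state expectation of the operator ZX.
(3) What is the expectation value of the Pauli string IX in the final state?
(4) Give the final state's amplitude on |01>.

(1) The final state's coefficient on |00> equals sqrt(2)*I/2.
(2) In the final state, ZX has expectation -1.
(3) In the final state, IX has expectation -1.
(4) |01> carries amplitude -sqrt(2)*I/2 in the final state.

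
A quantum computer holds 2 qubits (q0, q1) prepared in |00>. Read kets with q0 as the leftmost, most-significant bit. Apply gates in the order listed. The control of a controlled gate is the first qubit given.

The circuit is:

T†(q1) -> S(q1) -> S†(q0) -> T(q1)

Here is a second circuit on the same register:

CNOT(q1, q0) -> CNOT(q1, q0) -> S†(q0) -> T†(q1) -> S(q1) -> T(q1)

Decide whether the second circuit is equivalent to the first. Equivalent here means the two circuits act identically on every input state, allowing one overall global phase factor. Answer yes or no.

Yes: on every input state the two circuits agree up to one overall phase factor.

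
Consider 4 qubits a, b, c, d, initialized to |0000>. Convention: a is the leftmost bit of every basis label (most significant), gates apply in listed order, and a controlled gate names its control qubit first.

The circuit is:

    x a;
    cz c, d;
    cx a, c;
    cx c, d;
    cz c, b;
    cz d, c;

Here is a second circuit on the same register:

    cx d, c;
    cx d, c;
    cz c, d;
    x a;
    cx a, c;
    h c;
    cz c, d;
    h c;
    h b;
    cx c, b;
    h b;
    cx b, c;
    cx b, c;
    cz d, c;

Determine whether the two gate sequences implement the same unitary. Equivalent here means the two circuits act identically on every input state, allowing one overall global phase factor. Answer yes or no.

No, they are not equivalent — no single phase factor reconciles the two unitaries.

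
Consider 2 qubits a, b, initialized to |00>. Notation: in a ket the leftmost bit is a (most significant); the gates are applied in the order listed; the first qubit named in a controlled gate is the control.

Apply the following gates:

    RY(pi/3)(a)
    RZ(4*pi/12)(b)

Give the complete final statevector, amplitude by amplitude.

After the circuit, the state carries amplitude -sqrt(3)*exp(5*I*pi/6)/2 on |00>, 0 on |01>, -exp(5*I*pi/6)/2 on |10>, 0 on |11>.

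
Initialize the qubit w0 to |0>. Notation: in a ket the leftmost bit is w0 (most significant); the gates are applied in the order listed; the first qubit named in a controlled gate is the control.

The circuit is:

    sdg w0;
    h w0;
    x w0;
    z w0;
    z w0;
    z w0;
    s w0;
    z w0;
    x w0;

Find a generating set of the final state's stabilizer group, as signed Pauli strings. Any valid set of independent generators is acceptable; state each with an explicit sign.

The stabilizer group can be generated by -Y, among other valid generating sets.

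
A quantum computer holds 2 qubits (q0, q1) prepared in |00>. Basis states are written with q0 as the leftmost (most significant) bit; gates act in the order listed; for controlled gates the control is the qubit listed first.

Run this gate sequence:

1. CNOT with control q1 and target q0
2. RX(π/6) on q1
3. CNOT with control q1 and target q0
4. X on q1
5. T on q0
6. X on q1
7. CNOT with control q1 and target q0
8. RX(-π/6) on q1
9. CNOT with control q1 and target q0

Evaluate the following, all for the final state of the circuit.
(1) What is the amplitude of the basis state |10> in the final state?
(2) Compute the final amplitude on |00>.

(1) The final state's coefficient on |10> equals 0.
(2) |00> carries amplitude sqrt(3)/4 + 1/2 - sqrt(3)*exp(I*pi/4)/4 + exp(I*pi/4)/2 in the final state.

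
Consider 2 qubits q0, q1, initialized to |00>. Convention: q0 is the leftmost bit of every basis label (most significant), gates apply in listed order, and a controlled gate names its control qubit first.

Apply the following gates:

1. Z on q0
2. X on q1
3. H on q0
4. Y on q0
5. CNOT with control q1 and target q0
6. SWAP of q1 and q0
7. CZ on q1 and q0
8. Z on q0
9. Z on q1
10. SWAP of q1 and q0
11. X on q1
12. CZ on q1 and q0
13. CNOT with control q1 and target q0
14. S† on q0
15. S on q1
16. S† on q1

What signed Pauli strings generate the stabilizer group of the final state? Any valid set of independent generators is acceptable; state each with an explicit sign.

One valid set of independent stabilizer generators is +YI, +IZ (any independent generating set of the same group is equally correct).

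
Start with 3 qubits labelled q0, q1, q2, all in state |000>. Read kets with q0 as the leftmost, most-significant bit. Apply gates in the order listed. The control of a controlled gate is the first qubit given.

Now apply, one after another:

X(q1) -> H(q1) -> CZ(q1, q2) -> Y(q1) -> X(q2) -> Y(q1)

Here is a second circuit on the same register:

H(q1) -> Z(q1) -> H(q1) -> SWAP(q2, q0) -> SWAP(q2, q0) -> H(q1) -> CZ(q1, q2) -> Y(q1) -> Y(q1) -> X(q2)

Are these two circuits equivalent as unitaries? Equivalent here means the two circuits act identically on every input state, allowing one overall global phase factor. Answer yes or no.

Yes: on every input state the two circuits agree up to one overall phase factor.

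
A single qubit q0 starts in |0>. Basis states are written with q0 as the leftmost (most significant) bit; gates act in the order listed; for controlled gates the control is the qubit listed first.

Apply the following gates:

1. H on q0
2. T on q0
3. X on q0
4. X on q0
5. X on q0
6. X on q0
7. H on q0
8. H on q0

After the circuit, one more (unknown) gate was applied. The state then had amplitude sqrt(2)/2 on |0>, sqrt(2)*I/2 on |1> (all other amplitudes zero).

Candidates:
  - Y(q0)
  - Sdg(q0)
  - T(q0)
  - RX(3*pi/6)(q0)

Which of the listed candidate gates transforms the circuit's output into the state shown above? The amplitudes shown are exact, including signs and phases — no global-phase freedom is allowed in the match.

It was T(q0) that produced the state shown. Key observation: steps 3-6 multiply out to the identity, so the circuit reduces to the remaining gates.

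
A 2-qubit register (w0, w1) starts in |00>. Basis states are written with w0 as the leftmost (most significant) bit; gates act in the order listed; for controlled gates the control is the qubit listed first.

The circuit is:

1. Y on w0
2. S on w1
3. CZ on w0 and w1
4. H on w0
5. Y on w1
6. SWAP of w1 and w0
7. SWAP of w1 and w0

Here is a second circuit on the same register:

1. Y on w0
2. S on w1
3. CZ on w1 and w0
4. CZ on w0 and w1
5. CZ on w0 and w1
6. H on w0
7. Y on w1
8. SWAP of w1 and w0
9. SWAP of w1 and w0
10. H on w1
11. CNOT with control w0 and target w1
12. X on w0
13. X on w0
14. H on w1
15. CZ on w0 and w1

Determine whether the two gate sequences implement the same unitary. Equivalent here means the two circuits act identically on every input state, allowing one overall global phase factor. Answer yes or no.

Yes, they are equivalent — the unitaries differ by at most a global phase.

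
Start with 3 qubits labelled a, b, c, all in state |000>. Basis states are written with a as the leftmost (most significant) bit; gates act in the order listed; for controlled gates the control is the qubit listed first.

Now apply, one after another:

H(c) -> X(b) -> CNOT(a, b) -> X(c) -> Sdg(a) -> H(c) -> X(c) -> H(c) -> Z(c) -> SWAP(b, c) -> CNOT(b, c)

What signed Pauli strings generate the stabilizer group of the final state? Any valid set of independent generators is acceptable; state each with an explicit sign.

One valid set of independent stabilizer generators is +IXX, +ZII, -IZZ (any independent generating set of the same group is equally correct).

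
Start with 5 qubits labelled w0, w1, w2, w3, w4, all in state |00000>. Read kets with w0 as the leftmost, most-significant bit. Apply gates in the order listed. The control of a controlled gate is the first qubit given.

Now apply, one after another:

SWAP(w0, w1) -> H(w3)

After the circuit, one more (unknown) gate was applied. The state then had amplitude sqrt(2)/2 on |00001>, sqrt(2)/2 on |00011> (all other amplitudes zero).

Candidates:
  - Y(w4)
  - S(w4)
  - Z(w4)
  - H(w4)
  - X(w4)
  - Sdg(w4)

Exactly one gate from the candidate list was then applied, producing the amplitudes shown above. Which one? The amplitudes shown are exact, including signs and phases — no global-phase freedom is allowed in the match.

It was X(w4) that produced the state shown.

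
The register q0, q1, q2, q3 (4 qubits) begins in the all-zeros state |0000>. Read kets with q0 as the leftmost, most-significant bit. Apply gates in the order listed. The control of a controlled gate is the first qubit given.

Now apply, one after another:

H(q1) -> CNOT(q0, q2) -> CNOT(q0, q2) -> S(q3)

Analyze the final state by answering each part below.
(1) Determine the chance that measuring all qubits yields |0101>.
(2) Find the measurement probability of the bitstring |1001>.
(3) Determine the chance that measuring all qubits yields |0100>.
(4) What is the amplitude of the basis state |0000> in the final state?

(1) The probability of measuring |0101> is 0. Key observation: the block from step 2 through step 3 cancels to the identity and can be dropped.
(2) Outcome |1001> occurs with probability 0.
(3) A full measurement returns |0100> with probability 1/2.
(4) |0000> carries amplitude sqrt(2)/2 in the final state.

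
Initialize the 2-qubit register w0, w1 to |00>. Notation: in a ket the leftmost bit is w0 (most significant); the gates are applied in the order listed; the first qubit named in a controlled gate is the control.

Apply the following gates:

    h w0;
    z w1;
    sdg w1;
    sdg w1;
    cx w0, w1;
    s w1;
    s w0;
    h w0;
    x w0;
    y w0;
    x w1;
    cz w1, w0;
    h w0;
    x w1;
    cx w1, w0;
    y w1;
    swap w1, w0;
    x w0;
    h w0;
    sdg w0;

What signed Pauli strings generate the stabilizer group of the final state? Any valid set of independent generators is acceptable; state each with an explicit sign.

One valid set of independent stabilizer generators is -YZ, +ZX (any independent generating set of the same group is equally correct).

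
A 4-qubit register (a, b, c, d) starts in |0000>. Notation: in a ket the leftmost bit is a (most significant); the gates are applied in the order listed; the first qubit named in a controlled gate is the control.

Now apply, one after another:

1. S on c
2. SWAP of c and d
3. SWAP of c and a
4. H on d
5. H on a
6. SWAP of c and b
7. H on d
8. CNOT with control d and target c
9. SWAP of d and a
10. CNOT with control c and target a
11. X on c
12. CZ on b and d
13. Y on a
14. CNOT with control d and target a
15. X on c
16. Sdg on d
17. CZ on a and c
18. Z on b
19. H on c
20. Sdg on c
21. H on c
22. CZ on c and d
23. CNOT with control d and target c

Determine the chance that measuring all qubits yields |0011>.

Outcome |0011> occurs with probability 1/4.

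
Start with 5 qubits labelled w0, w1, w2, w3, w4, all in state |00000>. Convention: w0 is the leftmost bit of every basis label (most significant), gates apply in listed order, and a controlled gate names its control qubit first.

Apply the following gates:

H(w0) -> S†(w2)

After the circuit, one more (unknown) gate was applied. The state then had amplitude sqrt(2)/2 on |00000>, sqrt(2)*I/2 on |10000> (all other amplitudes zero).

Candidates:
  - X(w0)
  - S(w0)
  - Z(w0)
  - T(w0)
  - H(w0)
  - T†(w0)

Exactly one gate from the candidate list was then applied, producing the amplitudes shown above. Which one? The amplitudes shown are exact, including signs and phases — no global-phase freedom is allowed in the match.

The unique candidate consistent with the amplitudes is S(w0).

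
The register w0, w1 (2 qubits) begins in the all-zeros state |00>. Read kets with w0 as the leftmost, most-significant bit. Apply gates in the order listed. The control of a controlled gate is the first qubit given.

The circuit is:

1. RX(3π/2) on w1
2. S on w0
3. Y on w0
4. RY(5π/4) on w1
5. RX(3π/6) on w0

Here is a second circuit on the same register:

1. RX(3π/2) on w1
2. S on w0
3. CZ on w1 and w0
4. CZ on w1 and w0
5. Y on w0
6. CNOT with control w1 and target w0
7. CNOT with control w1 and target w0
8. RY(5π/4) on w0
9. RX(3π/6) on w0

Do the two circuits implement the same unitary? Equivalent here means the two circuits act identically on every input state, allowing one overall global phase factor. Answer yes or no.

No — the two circuits implement different unitaries, even allowing a global phase.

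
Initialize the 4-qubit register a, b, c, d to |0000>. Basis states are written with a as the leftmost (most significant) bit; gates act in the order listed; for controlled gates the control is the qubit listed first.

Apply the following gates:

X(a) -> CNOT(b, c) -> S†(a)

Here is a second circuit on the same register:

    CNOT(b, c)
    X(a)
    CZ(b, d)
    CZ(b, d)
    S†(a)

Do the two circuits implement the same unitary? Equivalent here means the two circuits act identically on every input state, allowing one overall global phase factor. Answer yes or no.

Yes — the two circuits implement the same unitary up to a global phase.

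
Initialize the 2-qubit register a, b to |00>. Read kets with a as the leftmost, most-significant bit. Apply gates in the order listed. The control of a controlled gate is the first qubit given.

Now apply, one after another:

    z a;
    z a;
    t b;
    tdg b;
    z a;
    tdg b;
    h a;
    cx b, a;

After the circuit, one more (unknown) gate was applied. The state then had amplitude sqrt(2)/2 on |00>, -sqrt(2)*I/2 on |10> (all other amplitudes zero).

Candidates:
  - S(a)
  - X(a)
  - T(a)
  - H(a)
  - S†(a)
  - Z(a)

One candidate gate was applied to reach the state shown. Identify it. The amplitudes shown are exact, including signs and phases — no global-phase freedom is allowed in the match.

The unique candidate consistent with the amplitudes is S†(a). Key observation: the block from step 2 through step 5 cancels to the identity and can be dropped.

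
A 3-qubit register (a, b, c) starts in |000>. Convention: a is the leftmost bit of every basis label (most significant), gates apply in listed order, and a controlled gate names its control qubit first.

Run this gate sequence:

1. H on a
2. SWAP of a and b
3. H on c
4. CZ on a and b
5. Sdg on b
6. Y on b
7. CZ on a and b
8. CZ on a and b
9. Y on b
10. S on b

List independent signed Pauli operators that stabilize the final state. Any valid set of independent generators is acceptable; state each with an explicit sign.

The stabilizer group can be generated by +IXI, +IIX, +ZII, among other valid generating sets.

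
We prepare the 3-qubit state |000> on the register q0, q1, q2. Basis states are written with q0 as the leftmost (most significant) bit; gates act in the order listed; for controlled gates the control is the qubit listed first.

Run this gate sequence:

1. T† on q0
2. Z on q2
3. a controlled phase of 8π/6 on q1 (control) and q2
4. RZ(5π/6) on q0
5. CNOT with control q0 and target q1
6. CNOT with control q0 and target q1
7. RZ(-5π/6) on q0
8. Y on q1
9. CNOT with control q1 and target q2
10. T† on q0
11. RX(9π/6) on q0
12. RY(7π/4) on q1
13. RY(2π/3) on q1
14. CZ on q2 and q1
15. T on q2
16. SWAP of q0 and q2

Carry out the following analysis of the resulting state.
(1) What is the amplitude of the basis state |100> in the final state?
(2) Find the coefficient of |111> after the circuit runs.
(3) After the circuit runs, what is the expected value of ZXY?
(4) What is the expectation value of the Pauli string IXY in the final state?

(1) |100> carries amplitude (-sqrt(6*sqrt(2) + 12)/8 + sqrt(4 - 2*sqrt(2))/8)*exp(3*I*pi/4) in the final state. Key observation: steps 4-7 multiply out to the identity, so the circuit reduces to the remaining gates.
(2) |111> carries amplitude (sqrt(12 - 6*sqrt(2))/8 + sqrt(2*sqrt(2) + 4)/8)*exp(I*pi/4) in the final state.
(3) The observable ZXY averages to -sqrt(6)/4 - sqrt(2)/4.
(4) In the final state, IXY has expectation sqrt(2)/4 + sqrt(6)/4.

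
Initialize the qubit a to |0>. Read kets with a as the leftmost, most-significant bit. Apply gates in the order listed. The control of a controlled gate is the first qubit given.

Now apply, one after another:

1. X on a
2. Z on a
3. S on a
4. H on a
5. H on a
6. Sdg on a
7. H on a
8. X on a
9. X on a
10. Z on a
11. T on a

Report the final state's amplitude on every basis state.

The resulting statevector has amplitude -sqrt(2)/2 on |0>, -sqrt(2)*exp(I*pi/4)/2 on |1>.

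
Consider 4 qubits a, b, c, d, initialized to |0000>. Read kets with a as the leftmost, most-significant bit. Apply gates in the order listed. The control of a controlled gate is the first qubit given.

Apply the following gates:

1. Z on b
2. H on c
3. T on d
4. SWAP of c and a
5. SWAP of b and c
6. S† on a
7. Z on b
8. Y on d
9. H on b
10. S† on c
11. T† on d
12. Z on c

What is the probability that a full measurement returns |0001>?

A full measurement returns |0001> with probability 1/4.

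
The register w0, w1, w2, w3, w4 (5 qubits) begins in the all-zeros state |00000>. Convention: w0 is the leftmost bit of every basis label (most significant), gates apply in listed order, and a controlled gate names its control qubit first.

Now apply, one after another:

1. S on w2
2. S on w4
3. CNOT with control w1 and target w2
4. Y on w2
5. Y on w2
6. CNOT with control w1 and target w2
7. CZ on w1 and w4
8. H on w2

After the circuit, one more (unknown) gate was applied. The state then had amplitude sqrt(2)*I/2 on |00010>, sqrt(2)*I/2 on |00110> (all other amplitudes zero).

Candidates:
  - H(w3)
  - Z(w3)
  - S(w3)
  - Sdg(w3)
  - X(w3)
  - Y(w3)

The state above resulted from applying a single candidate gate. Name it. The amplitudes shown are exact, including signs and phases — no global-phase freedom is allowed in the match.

The applied gate was Y(w3). Key observation: the block from step 3 through step 6 cancels to the identity and can be dropped.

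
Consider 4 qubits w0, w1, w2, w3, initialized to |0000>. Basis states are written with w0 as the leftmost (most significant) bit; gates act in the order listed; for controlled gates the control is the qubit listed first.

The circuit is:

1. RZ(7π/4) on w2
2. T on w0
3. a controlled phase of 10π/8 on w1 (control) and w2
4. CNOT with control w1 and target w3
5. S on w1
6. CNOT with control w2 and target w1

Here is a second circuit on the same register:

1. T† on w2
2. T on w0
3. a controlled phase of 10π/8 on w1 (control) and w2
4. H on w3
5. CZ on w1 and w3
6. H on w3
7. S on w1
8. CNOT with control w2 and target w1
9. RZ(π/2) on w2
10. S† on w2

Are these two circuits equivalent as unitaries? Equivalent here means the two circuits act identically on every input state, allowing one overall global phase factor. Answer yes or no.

Yes, they are equivalent — the unitaries differ by at most a global phase.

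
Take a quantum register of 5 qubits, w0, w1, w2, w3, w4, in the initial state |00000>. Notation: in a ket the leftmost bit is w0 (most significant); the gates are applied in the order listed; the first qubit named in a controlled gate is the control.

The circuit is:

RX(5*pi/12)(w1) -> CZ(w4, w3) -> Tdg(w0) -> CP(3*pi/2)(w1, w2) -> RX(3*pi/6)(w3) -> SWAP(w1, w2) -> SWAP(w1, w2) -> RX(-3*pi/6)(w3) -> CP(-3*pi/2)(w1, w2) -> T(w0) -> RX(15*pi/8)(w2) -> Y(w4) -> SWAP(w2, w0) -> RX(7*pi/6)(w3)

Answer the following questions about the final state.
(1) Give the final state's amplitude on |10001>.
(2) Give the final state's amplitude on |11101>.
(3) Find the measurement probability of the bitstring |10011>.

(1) The final state's coefficient on |10001> equals -sqrt(6)*sqrt(sqrt(2)/4 + 1/2)*sin(pi/16)/8 - 3*sqrt(2)*sqrt(1/2 - sqrt(2)/4)*sin(pi/16)/8 + sqrt(6)*sqrt(1/2 - sqrt(2)/4)*sin(pi/16)/8 + sqrt(2)*sqrt(sqrt(2)/4 + 1/2)*sin(pi/16)/8.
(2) |11101> carries amplitude 0 in the final state.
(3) The probability of measuring |10011> is -sqrt(2)*sin(pi/16)**2/16 - sqrt(6)*sin(pi/16)**2/32 + 3*sqrt(1/2 - sqrt(2)/4)*sqrt(sqrt(2)/4 + 1/2)*sin(pi/16)**2/8 + sqrt(3)*sqrt(1/2 - sqrt(2)/4)*sqrt(sqrt(2)/4 + 1/2)*sin(pi/16)**2/4 + sqrt(3)*sin(pi/16)**2/8 + sin(pi/16)**2/4.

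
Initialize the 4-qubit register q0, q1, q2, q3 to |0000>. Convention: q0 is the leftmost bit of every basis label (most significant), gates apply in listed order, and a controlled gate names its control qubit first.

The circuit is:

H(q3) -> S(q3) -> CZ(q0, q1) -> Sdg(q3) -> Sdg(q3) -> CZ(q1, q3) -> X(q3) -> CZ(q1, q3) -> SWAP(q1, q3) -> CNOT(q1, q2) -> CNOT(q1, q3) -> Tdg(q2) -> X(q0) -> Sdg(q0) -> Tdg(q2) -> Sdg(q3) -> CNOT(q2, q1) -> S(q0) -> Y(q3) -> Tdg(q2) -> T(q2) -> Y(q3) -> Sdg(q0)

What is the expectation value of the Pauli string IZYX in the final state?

In the final state, IZYX has expectation -1. Key observation: steps 18-23 multiply out to the identity, so the circuit reduces to the remaining gates.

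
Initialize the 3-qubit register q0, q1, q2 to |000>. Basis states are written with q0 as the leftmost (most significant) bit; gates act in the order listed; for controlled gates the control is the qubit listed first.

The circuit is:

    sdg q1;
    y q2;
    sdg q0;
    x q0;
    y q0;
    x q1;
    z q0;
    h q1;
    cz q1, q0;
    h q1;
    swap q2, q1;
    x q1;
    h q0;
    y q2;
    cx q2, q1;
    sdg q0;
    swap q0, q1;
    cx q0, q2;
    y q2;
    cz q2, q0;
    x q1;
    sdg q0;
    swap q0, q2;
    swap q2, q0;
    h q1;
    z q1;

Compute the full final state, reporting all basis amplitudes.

After the circuit, the state carries amplitude 1/2 - I/2 on |001>, 1/2 + I/2 on |011>, and 0 on every other basis state.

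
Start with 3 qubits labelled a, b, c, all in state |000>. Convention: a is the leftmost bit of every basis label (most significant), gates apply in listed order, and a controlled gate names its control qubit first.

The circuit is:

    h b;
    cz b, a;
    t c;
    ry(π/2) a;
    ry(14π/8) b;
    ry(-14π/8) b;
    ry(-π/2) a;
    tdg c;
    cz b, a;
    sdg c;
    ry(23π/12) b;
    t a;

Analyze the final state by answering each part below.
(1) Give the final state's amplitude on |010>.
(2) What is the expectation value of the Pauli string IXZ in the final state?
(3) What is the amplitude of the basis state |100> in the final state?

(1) The amplitude on |010> is -sqrt(6*sqrt(2) + 12)/8 - sqrt(12 - 6*sqrt(2))/8 - sqrt(4 - 2*sqrt(2))/8 + sqrt(2*sqrt(2) + 4)/8. Key observation: the block from step 2 through step 9 cancels to the identity and can be dropped.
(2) The expectation value of IXZ is sqrt(2)/4 + sqrt(6)/4.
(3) The amplitude on |100> is 0.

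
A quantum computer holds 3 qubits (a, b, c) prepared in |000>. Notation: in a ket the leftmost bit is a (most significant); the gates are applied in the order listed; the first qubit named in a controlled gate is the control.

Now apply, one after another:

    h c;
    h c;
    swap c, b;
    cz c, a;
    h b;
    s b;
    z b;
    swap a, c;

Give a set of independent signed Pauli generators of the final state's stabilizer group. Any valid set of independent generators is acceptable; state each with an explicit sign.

One valid set of independent stabilizer generators is -IYI, +ZII, +IIZ (any independent generating set of the same group is equally correct).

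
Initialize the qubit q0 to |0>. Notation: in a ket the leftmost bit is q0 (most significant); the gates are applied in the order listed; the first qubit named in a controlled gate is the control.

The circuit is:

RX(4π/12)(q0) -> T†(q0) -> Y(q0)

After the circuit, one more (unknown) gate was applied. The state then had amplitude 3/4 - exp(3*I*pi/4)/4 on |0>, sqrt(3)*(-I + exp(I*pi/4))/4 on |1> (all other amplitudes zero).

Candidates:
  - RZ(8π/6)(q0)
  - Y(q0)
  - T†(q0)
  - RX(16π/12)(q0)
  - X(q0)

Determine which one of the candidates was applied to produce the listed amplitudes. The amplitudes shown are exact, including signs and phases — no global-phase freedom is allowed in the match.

The unique candidate consistent with the amplitudes is RX(16π/12)(q0).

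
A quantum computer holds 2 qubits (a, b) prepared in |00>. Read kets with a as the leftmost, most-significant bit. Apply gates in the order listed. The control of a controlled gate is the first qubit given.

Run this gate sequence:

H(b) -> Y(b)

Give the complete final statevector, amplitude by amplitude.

The resulting statevector has amplitude -sqrt(2)*I/2 on |00>, sqrt(2)*I/2 on |01>, 0 on |10>, 0 on |11>.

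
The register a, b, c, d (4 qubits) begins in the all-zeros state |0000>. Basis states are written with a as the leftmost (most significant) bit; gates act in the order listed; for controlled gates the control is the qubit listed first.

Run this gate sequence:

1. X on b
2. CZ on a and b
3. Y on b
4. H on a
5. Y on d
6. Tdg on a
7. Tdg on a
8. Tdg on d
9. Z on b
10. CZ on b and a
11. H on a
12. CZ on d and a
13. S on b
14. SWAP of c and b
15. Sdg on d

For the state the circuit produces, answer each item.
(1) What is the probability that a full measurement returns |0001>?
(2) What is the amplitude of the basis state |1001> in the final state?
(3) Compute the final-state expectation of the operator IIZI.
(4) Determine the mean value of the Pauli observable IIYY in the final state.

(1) The probability of measuring |0001> is 1/2.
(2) The final state's coefficient on |1001> equals (1 - I)*exp(3*I*pi/4)/2.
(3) The expectation value of IIZI is 1.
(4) In the final state, IIYY has expectation 0.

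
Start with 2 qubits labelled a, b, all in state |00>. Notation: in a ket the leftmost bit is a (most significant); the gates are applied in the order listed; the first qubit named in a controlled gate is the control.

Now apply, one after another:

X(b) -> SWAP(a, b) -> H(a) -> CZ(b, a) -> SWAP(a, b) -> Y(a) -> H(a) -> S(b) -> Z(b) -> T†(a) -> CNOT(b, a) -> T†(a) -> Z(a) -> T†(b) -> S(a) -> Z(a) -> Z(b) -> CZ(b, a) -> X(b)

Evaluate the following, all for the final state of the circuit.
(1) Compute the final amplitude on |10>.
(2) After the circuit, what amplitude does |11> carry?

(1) |10> carries amplitude -1/2 in the final state.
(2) |11> carries amplitude -I/2 in the final state.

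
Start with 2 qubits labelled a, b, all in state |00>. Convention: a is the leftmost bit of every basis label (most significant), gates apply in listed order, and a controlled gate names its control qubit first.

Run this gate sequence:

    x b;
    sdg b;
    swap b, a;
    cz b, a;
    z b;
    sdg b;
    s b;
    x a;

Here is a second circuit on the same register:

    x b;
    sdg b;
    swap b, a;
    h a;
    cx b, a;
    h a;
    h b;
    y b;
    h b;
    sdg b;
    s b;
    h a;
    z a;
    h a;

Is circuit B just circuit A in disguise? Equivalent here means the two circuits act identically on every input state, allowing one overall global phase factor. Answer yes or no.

No: there is an input state on which the two circuits produce genuinely different outputs (not merely differing by a phase).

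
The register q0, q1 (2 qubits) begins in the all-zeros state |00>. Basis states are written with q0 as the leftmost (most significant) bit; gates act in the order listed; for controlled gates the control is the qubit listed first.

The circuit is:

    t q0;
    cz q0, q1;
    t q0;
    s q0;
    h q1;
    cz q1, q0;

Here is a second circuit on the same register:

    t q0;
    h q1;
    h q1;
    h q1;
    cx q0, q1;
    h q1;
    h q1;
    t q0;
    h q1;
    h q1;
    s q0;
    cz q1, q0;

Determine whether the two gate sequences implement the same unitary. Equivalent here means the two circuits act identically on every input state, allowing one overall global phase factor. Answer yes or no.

Yes, they are equivalent — the unitaries differ by at most a global phase.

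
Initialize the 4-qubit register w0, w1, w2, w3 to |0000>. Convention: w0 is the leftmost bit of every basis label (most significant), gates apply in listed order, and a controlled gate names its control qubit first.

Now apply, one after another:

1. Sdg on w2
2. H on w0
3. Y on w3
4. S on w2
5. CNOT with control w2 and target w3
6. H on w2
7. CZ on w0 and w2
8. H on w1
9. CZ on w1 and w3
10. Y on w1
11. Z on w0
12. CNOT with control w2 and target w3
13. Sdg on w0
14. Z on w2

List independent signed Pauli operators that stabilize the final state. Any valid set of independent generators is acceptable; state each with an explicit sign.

One valid set of independent stabilizer generators is -YIIZ, +IXII, -ZIXX, -IIZZ (any independent generating set of the same group is equally correct).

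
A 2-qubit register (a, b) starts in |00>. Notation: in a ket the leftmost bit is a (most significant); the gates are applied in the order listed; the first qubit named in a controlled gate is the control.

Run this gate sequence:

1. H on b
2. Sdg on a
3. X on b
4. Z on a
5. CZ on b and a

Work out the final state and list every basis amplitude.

The final amplitudes are sqrt(2)/2 on |00>, sqrt(2)/2 on |01>, 0 on |10>, 0 on |11>.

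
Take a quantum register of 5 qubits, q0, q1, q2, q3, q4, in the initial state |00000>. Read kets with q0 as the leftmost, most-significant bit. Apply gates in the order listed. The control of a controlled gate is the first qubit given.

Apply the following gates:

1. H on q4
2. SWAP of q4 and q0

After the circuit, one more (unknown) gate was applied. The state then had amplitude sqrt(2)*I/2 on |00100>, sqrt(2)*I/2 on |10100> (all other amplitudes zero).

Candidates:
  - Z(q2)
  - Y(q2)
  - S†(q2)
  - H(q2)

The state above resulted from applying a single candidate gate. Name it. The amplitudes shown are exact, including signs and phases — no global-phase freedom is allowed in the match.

The unique candidate consistent with the amplitudes is Y(q2).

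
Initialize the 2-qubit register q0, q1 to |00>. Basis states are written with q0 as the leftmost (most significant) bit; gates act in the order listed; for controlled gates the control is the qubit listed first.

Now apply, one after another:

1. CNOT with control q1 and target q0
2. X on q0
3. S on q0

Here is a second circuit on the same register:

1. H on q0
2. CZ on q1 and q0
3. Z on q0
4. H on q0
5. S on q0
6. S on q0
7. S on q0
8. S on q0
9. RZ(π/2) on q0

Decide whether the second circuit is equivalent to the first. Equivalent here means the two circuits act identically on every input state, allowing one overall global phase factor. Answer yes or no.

Yes, they are equivalent — the unitaries differ by at most a global phase.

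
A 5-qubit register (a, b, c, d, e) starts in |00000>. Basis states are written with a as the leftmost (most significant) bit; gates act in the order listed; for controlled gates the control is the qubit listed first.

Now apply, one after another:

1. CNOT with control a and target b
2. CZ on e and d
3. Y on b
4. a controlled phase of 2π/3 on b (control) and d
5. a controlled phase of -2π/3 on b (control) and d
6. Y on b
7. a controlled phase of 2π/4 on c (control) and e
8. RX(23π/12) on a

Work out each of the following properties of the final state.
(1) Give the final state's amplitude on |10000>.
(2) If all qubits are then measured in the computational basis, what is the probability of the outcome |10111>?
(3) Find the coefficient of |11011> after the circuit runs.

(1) The amplitude on |10000> is -I*sqrt(sqrt(2) + 2)/4 + I*sqrt(6 - 3*sqrt(2))/4. Key observation: steps 3-6 multiply out to the identity, so the circuit reduces to the remaining gates.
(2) The probability of measuring |10111> is 0.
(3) |11011> carries amplitude 0 in the final state.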